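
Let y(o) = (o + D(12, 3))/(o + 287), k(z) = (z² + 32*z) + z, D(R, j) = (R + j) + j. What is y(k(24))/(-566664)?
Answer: -33/22329260 ≈ -1.4779e-6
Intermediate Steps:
D(R, j) = R + 2*j
k(z) = z² + 33*z
y(o) = (18 + o)/(287 + o) (y(o) = (o + (12 + 2*3))/(o + 287) = (o + (12 + 6))/(287 + o) = (o + 18)/(287 + o) = (18 + o)/(287 + o))
y(k(24))/(-566664) = ((18 + 24*(33 + 24))/(287 + 24*(33 + 24)))/(-566664) = ((18 + 24*57)/(287 + 24*57))*(-1/566664) = ((18 + 1368)/(287 + 1368))*(-1/566664) = (1386/1655)*(-1/566664) = -33/22329260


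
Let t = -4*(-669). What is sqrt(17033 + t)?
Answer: sqrt(19709) ≈ 140.39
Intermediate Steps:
t = 2676
sqrt(17033 + t) = sqrt(17033 + 2676) = sqrt(19709)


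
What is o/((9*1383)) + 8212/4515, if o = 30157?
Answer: 79457873/18732735 ≈ 4.2417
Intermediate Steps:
o/((9*1383)) + 8212/4515 = 30157/((9*1383)) + 8212/4515 = 30157/12447 + 8212*(1/4515) = 30157*(1/12447) + 8212/4515 = 30157/12447 + 8212/4515 = 79457873/18732735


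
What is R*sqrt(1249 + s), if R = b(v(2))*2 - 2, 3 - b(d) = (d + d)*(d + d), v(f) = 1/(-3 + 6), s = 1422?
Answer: 28*sqrt(2671)/9 ≈ 160.79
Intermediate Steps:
v(f) = 1/3
b(d) = 3 - 4*d**2 (b(d) = 3 - (d + d)*(d + d) = 3 - 2*d*2*d = 3 - 4*d**2)
R = 28/9 (R = (3 - 4*(1/3)**2)*2 - 2 = (3 - 4*1/9)*2 - 2 = (3 - 4/9)*2 - 2 = (23/9)*2 - 2 = 46/9 - 2 = 28/9 ≈ 3.1111)
R*sqrt(1249 + s) = 28*sqrt(1249 + 1422)/9 = 28*sqrt(2671)/9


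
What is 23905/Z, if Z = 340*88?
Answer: 4781/5984 ≈ 0.79896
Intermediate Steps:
Z = 29920
23905/Z = 23905/29920 = 23905*(1/29920) = 4781/5984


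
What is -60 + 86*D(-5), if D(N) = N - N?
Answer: -60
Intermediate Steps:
D(N) = 0
-60 + 86*D(-5) = -60 + 86*0 = -60 + 0 = -60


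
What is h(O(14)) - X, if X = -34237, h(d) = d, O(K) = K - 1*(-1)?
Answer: 34252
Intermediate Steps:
O(K) = 1 + K (O(K) = K + 1 = 1 + K)
h(O(14)) - X = (1 + 14) - 1*(-34237) = 15 + 34237 = 34252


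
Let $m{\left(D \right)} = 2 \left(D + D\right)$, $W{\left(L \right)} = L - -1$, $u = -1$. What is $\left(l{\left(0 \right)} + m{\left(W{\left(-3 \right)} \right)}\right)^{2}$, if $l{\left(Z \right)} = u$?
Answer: $81$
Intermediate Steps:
$l{\left(Z \right)} = -1$
$W{\left(L \right)} = 1 + L$ ($W{\left(L \right)} = L + 1 = 1 + L$)
$m{\left(D \right)} = 4 D$ ($m{\left(D \right)} = 2 \cdot 2 D = 4 D$)
$\left(l{\left(0 \right)} + m{\left(W{\left(-3 \right)} \right)}\right)^{2} = \left(-1 + 4 \left(1 - 3\right)\right)^{2} = \left(-1 + 4 \left(-2\right)\right)^{2} = \left(-1 - 8\right)^{2} = \left(-9\right)^{2} = 81$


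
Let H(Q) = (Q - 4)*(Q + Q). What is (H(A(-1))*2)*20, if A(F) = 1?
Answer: -240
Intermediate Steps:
H(Q) = 2*Q*(-4 + Q) (H(Q) = (-4 + Q)*(2*Q) = 2*Q*(-4 + Q))
(H(A(-1))*2)*20 = ((2*1*(-4 + 1))*2)*20 = ((2*1*(-3))*2)*20 = -6*2*20 = -12*20 = -240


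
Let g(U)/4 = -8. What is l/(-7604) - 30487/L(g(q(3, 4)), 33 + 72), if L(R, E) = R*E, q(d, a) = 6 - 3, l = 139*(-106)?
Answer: 70332347/6387360 ≈ 11.011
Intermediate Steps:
l = -14734
q(d, a) = 3
g(U) = -32 (g(U) = 4*(-8) = -32)
L(R, E) = E*R
l/(-7604) - 30487/L(g(q(3, 4)), 33 + 72) = -14734/(-7604) - 30487*(-1/(32*(33 + 72))) = -14734*(-1/7604) - 30487/(105*(-32)) = 7367/3802 - 30487/(-3360) = 7367/3802 - 30487*(-1/3360) = 7367/3802 + 30487/3360 = 70332347/6387360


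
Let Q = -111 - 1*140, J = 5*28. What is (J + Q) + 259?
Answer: 148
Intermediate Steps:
J = 140
Q = -251 (Q = -111 - 140 = -251)
(J + Q) + 259 = (140 - 251) + 259 = -111 + 259 = 148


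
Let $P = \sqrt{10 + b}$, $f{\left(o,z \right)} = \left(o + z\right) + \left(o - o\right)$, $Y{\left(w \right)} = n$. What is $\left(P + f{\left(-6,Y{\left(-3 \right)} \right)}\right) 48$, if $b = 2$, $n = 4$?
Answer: $-96 + 96 \sqrt{3} \approx 70.277$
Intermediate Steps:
$Y{\left(w \right)} = 4$
$f{\left(o,z \right)} = o + z$ ($f{\left(o,z \right)} = \left(o + z\right) + 0 = o + z$)
$P = 2 \sqrt{3}$ ($P = \sqrt{10 + 2} = \sqrt{12} = 2 \sqrt{3} \approx 3.4641$)
$\left(P + f{\left(-6,Y{\left(-3 \right)} \right)}\right) 48 = \left(2 \sqrt{3} + \left(-6 + 4\right)\right) 48 = \left(2 \sqrt{3} - 2\right) 48 = \left(-2 + 2 \sqrt{3}\right) 48 = -96 + 96 \sqrt{3}$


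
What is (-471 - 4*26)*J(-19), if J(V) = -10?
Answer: 5750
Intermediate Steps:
(-471 - 4*26)*J(-19) = (-471 - 4*26)*(-10) = (-471 - 104)*(-10) = -575*(-10) = 5750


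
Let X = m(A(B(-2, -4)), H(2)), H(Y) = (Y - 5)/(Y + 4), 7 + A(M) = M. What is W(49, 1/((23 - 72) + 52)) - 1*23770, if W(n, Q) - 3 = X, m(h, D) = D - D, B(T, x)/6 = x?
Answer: -23767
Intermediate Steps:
B(T, x) = 6*x
A(M) = -7 + M
H(Y) = (-5 + Y)/(4 + Y)
m(h, D) = 0
X = 0
W(n, Q) = 3 (W(n, Q) = 3 + 0 = 3)
W(49, 1/((23 - 72) + 52)) - 1*23770 = 3 - 1*23770 = 3 - 23770 = -23767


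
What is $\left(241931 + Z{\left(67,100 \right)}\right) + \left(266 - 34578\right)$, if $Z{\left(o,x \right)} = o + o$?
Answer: $207753$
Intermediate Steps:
$Z{\left(o,x \right)} = 2 o$
$\left(241931 + Z{\left(67,100 \right)}\right) + \left(266 - 34578\right) = \left(241931 + 2 \cdot 67\right) + \left(266 - 34578\right) = \left(241931 + 134\right) + \left(266 - 34578\right) = 242065 - 34312 = 207753$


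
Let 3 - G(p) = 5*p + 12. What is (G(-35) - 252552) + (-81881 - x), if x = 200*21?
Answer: -338467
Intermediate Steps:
G(p) = -9 - 5*p (G(p) = 3 - (5*p + 12) = 3 - (12 + 5*p) = 3 + (-12 - 5*p) = -9 - 5*p)
x = 4200
(G(-35) - 252552) + (-81881 - x) = ((-9 - 5*(-35)) - 252552) + (-81881 - 1*4200) = ((-9 + 175) - 252552) + (-81881 - 4200) = (166 - 252552) - 86081 = -252386 - 86081 = -338467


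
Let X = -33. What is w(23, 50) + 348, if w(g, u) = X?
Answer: 315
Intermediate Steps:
w(g, u) = -33
w(23, 50) + 348 = -33 + 348 = 315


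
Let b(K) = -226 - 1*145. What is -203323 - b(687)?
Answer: -202952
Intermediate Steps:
b(K) = -371 (b(K) = -226 - 145 = -371)
-203323 - b(687) = -203323 - 1*(-371) = -203323 + 371 = -202952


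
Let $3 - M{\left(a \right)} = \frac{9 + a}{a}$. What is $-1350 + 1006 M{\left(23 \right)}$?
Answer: $\frac{6172}{23} \approx 268.35$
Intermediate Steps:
$M{\left(a \right)} = 3 - \frac{9 + a}{a}$
$-1350 + 1006 M{\left(23 \right)} = -1350 + 1006 \left(2 - \frac{9}{23}\right) = -1350 + 1006 \cdot \frac{37}{23} = -1350 + \frac{37222}{23} = \frac{6172}{23}$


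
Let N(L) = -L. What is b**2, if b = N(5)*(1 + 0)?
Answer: 25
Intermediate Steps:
b = -5 (b = (-1*5)*(1 + 0) = -5*1 = -5)
b**2 = (-5)**2 = 25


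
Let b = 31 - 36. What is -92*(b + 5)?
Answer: 0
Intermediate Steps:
b = -5
-92*(b + 5) = -92*(-5 + 5) = -92*0 = 0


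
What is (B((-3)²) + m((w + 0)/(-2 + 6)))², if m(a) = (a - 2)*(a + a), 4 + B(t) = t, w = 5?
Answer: 625/64 ≈ 9.7656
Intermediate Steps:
B(t) = -4 + t
m(a) = 2*a*(-2 + a) (m(a) = (-2 + a)*(2*a) = 2*a*(-2 + a))
(B((-3)²) + m((w + 0)/(-2 + 6)))² = ((-4 + (-3)²) + 2*((5 + 0)/(-2 + 6))*(-2 + (5 + 0)/(-2 + 6)))² = ((-4 + 9) + 2*(5/4)*(-2 + 5/4))² = (5 + 2*(5*(¼))*(-2 + 5*(¼)))² = (5 + 2*(5/4)*(-2 + 5/4))² = (5 + 2*(5/4)*(-¾))² = (5 - 15/8)² = (25/8)² = 625/64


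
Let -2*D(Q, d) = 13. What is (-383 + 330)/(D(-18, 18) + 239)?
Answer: -106/465 ≈ -0.22796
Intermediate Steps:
D(Q, d) = -13/2 (D(Q, d) = -½*13 = -13/2)
(-383 + 330)/(D(-18, 18) + 239) = (-383 + 330)/(-13/2 + 239) = -53/465/2 = -53*2/465 = -106/465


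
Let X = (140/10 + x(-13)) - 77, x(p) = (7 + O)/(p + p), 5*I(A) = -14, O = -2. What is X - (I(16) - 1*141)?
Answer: 10479/130 ≈ 80.608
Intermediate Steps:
I(A) = -14/5 (I(A) = (⅕)*(-14) = -14/5)
x(p) = 5/(2*p) (x(p) = (7 - 2)/(p + p) = 5/((2*p)) = 5*(1/(2*p)) = 5/(2*p))
X = -1643/26 (X = (140/10 + (5/2)/(-13)) - 77 = (140*(⅒) + (5/2)*(-1/13)) - 77 = (14 - 5/26) - 77 = 359/26 - 77 = -1643/26 ≈ -63.192)
X - (I(16) - 1*141) = -1643/26 - (-14/5 - 1*141) = -1643/26 - (-14/5 - 141) = -1643/26 - 1*(-719/5) = -1643/26 + 719/5 = 10479/130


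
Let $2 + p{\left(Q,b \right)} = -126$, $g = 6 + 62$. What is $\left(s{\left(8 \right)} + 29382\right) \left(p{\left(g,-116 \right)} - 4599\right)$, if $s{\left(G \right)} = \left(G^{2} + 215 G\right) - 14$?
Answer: $-147255504$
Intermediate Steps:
$g = 68$
$p{\left(Q,b \right)} = -128$ ($p{\left(Q,b \right)} = -2 - 126 = -128$)
$s{\left(G \right)} = -14 + G^{2} + 215 G$
$\left(s{\left(8 \right)} + 29382\right) \left(p{\left(g,-116 \right)} - 4599\right) = \left(\left(-14 + 8^{2} + 215 \cdot 8\right) + 29382\right) \left(-128 - 4599\right) = \left(\left(-14 + 64 + 1720\right) + 29382\right) \left(-4727\right) = \left(1770 + 29382\right) \left(-4727\right) = 31152 \left(-4727\right) = -147255504$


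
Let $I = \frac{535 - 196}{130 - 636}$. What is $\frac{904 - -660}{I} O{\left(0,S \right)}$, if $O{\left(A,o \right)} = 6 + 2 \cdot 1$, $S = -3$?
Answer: $- \frac{6331072}{339} \approx -18676.0$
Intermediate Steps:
$I = - \frac{339}{506}$ ($I = \frac{339}{-506} = 339 \left(- \frac{1}{506}\right) = - \frac{339}{506} \approx -0.66996$)
$O{\left(A,o \right)} = 8$ ($O{\left(A,o \right)} = 6 + 2 = 8$)
$\frac{904 - -660}{I} O{\left(0,S \right)} = \frac{904 - -660}{- \frac{339}{506}} \cdot 8 = \left(904 + 660\right) \left(- \frac{506}{339}\right) 8 = 1564 \left(- \frac{506}{339}\right) 8 = \left(- \frac{791384}{339}\right) 8 = - \frac{6331072}{339}$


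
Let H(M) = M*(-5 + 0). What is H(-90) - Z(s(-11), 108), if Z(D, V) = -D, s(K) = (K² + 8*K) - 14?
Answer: 469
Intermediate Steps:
s(K) = -14 + K² + 8*K
H(M) = -5*M (H(M) = M*(-5) = -5*M)
H(-90) - Z(s(-11), 108) = -5*(-90) - (-1)*(-14 + (-11)² + 8*(-11)) = 450 - (-1)*(-14 + 121 - 88) = 450 - (-1)*19 = 450 - 1*(-19) = 450 + 19 = 469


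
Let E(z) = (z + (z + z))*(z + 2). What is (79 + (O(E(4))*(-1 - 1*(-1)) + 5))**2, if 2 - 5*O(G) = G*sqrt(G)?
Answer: 7056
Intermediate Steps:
E(z) = 3*z*(2 + z) (E(z) = (z + 2*z)*(2 + z) = (3*z)*(2 + z) = 3*z*(2 + z))
O(G) = 2/5 - G**(3/2)/5 (O(G) = 2/5 - G*sqrt(G)/5 = 2/5 - G**(3/2)/5)
(79 + (O(E(4))*(-1 - 1*(-1)) + 5))**2 = (79 + ((2/5 - 24*sqrt(3)*(2 + 4)**(3/2)/5)*(-1 - 1*(-1)) + 5))**2 = (79 + ((2/5 - 432*sqrt(2)/5)*(-1 + 1) + 5))**2 = (79 + ((2/5 - 432*sqrt(2)/5)*0 + 5))**2 = (79 + (0 + 5))**2 = (79 + 5)**2 = 84**2 = 7056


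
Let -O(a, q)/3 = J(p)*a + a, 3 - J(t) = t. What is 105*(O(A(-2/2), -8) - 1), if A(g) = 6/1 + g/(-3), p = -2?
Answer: -12075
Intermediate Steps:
J(t) = 3 - t
A(g) = 6 - g/3 (A(g) = 6*1 + g*(-⅓) = 6 - g/3)
O(a, q) = -18*a (O(a, q) = -3*((3 - 1*(-2))*a + a) = -3*((3 + 2)*a + a) = -3*(5*a + a) = -18*a)
105*(O(A(-2/2), -8) - 1) = 105*(-18*(6 - (-2)/(3*2)) - 1) = 105*(-18*(6 - ⅓*(-1)) - 1) = 105*(-18*(6 + ⅓) - 1) = 105*(-18*19/3 - 1) = 105*(-114 - 1) = 105*(-115) = -12075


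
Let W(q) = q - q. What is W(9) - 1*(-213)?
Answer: 213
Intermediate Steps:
W(q) = 0
W(9) - 1*(-213) = 0 - 1*(-213) = 0 + 213 = 213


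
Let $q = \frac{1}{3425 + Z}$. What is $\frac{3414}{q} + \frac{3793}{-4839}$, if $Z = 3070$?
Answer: $\frac{107299643477}{4839} \approx 2.2174 \cdot 10^{7}$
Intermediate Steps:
$q = \frac{1}{6495}$ ($q = \frac{1}{3425 + 3070} = \frac{1}{6495} \approx 0.00015396$)
$\frac{3414}{q} + \frac{3793}{-4839} = 3414 \frac{1}{\frac{1}{6495}} + \frac{3793}{-4839} = 3414 \cdot 6495 + 3793 \left(- \frac{1}{4839}\right) = 22173930 - \frac{3793}{4839} = \frac{107299643477}{4839}$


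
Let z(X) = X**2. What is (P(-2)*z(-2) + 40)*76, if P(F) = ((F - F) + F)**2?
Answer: 4256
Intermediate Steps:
P(F) = F**2 (P(F) = (0 + F)**2 = F**2)
(P(-2)*z(-2) + 40)*76 = ((-2)**2*(-2)**2 + 40)*76 = (4*4 + 40)*76 = (16 + 40)*76 = 56*76 = 4256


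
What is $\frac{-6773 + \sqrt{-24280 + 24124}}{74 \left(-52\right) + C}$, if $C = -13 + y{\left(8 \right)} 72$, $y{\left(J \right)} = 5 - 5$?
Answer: $\frac{521}{297} - \frac{2 i \sqrt{39}}{3861} \approx 1.7542 - 0.0032349 i$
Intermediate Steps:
$y{\left(J \right)} = 0$
$C = -13$ ($C = -13 + 0 \cdot 72 = -13 + 0 = -13$)
$\frac{-6773 + \sqrt{-24280 + 24124}}{74 \left(-52\right) + C} = \frac{-6773 + \sqrt{-24280 + 24124}}{74 \left(-52\right) - 13} = \frac{-6773 + \sqrt{-156}}{-3848 - 13} = \frac{-6773 + 2 i \sqrt{39}}{-3861} = \left(-6773 + 2 i \sqrt{39}\right) \left(- \frac{1}{3861}\right) = \frac{521}{297} - \frac{2 i \sqrt{39}}{3861}$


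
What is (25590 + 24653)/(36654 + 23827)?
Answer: 50243/60481 ≈ 0.83072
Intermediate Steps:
(25590 + 24653)/(36654 + 23827) = 50243/60481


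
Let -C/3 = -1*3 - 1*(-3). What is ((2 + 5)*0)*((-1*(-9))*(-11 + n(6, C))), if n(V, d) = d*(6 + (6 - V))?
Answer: 0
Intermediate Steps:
C = 0 (C = -3*(-1*3 - 1*(-3)) = -3*(-3 + 3) = -3*0 = 0)
n(V, d) = d*(12 - V)
((2 + 5)*0)*((-1*(-9))*(-11 + n(6, C))) = ((2 + 5)*0)*((-1*(-9))*(-11 + 0*(12 - 1*6))) = (7*0)*(9*(-11 + 0*(12 - 6))) = 0*(9*(-11 + 0*6)) = 0*(9*(-11 + 0)) = 0*(9*(-11)) = 0*(-99) = 0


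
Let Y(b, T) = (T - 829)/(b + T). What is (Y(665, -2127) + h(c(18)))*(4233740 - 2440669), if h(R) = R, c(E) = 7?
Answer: 11825303245/731 ≈ 1.6177e+7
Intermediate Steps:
Y(b, T) = (-829 + T)/(T + b)
(Y(665, -2127) + h(c(18)))*(4233740 - 2440669) = ((-829 - 2127)/(-2127 + 665) + 7)*(4233740 - 2440669) = (-2956/(-1462) + 7)*1793071 = (-1/1462*(-2956) + 7)*1793071 = (1478/731 + 7)*1793071 = (6595/731)*1793071 = 11825303245/731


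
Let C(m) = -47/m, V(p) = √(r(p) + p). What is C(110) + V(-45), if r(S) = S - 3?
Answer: -47/110 + I*√93 ≈ -0.42727 + 9.6436*I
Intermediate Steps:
r(S) = -3 + S
V(p) = √(-3 + 2*p) (V(p) = √((-3 + p) + p) = √(-3 + 2*p))
C(110) + V(-45) = -47/110 + √(-3 + 2*(-45)) = -47*1/110 + √(-3 - 90) = -47/110 + √(-93) = -47/110 + I*√93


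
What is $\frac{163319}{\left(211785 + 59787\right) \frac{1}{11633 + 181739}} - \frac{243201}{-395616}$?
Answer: $\frac{1041178516632455}{8953185696} \approx 1.1629 \cdot 10^{5}$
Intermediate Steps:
$\frac{163319}{\left(211785 + 59787\right) \frac{1}{11633 + 181739}} - \frac{243201}{-395616} = \frac{163319}{271572 \cdot \frac{1}{193372}} - - \frac{81067}{131872} = \frac{163319}{271572 \cdot \frac{1}{193372}} + \frac{81067}{131872} = \frac{163319}{\frac{67893}{48343}} + \frac{81067}{131872} = 163319 \cdot \frac{48343}{67893} + \frac{81067}{131872} = \frac{7895330417}{67893} + \frac{81067}{131872} = \frac{1041178516632455}{8953185696}$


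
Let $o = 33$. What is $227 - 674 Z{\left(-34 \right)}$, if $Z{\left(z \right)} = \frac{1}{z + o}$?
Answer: $901$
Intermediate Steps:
$Z{\left(z \right)} = \frac{1}{33 + z}$ ($Z{\left(z \right)} = \frac{1}{z + 33} = \frac{1}{33 + z}$)
$227 - 674 Z{\left(-34 \right)} = 227 - \frac{674}{33 - 34} = 227 - \frac{674}{-1} = 227 - -674 = 227 + 674 = 901$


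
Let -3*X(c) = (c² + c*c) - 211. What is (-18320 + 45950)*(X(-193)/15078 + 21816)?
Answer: 1514662258495/2513 ≈ 6.0273e+8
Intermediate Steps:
X(c) = 211/3 - 2*c²/3 (X(c) = -((c² + c*c) - 211)/3 = -((c² + c²) - 211)/3 = -(2*c² - 211)/3 = -(-211 + 2*c²)/3 = 211/3 - 2*c²/3)
(-18320 + 45950)*(X(-193)/15078 + 21816) = (-18320 + 45950)*((211/3 - ⅔*(-193)²)/15078 + 21816) = 27630*((211/3 - ⅔*37249)*(1/15078) + 21816) = 27630*((211/3 - 74498/3)*(1/15078) + 21816) = 27630*(-74287/3*1/15078 + 21816) = 27630*(-74287/45234 + 21816) = 27630*(986750657/45234) = 1514662258495/2513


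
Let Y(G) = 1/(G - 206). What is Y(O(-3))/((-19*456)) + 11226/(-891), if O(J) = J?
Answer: -205331015/16296984 ≈ -12.599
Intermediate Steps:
Y(G) = 1/(-206 + G)
Y(O(-3))/((-19*456)) + 11226/(-891) = 1/((-206 - 3)*((-19*456))) + 11226/(-891) = 1/(-209*(-8664)) + 11226*(-1/891) = -1/209*(-1/8664) - 3742/297 = 1/1810776 - 3742/297 = -205331015/16296984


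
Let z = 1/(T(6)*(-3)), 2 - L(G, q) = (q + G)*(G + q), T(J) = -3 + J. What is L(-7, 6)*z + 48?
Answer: 431/9 ≈ 47.889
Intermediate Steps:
L(G, q) = 2 - (G + q)**2 (L(G, q) = 2 - (q + G)*(G + q) = 2 - (G + q)*(G + q) = 2 - (G + q)**2)
z = -1/9 (z = 1/((-3 + 6)*(-3)) = 1/(3*(-3)) = 1/(-9) = -1/9 ≈ -0.11111)
L(-7, 6)*z + 48 = (2 - (-7 + 6)**2)*(-1/9) + 48 = (2 - 1*(-1)**2)*(-1/9) + 48 = (2 - 1*1)*(-1/9) + 48 = (2 - 1)*(-1/9) + 48 = 1*(-1/9) + 48 = -1/9 + 48 = 431/9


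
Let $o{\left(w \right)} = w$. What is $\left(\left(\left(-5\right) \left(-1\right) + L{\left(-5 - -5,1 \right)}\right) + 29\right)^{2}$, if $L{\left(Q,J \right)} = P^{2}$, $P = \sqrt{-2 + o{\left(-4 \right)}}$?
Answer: $784$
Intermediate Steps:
$P = i \sqrt{6}$ ($P = \sqrt{-2 - 4} = \sqrt{-6} = i \sqrt{6} \approx 2.4495 i$)
$L{\left(Q,J \right)} = -6$ ($L{\left(Q,J \right)} = \left(i \sqrt{6}\right)^{2} = -6$)
$\left(\left(\left(-5\right) \left(-1\right) + L{\left(-5 - -5,1 \right)}\right) + 29\right)^{2} = \left(\left(\left(-5\right) \left(-1\right) - 6\right) + 29\right)^{2} = \left(\left(5 - 6\right) + 29\right)^{2} = \left(-1 + 29\right)^{2} = 28^{2} = 784$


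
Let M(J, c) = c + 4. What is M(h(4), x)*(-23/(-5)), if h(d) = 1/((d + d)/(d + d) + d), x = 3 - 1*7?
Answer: 0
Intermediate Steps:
x = -4 (x = 3 - 7 = -4)
h(d) = 1/(1 + d) (h(d) = 1/((2*d)/((2*d)) + d) = 1/((2*d)*(1/(2*d)) + d) = 1/(1 + d))
M(J, c) = 4 + c
M(h(4), x)*(-23/(-5)) = (4 - 4)*(-23/(-5)) = 0*(-23*(-⅕)) = 0*(23/5) = 0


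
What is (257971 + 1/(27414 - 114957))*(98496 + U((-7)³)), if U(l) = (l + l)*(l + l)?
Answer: 12852120625471184/87543 ≈ 1.4681e+11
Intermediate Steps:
U(l) = 4*l² (U(l) = (2*l)*(2*l) = 4*l²)
(257971 + 1/(27414 - 114957))*(98496 + U((-7)³)) = (257971 + 1/(27414 - 114957))*(98496 + 4*((-7)³)²) = (257971 + 1/(-87543))*(98496 + 4*(-343)²) = (257971 - 1/87543)*(98496 + 4*117649) = 22583555252*(98496 + 470596)/87543 = (22583555252/87543)*569092 = 12852120625471184/87543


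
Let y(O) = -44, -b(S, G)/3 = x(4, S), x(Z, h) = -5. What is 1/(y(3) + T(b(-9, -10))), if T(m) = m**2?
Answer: 1/181 ≈ 0.0055249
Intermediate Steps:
b(S, G) = 15 (b(S, G) = -3*(-5) = 15)
1/(y(3) + T(b(-9, -10))) = 1/(-44 + 15**2) = 1/(-44 + 225) = 1/181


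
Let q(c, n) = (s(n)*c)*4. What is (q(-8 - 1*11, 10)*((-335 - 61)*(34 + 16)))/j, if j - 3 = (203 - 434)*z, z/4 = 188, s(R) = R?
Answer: -1672000/19301 ≈ -86.628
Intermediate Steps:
z = 752 (z = 4*188 = 752)
q(c, n) = 4*c*n (q(c, n) = (n*c)*4 = (c*n)*4 = 4*c*n)
j = -173709 (j = 3 + (203 - 434)*752 = 3 - 231*752 = 3 - 173712 = -173709)
(q(-8 - 1*11, 10)*((-335 - 61)*(34 + 16)))/j = ((4*(-8 - 1*11)*10)*((-335 - 61)*(34 + 16)))/(-173709) = ((4*(-8 - 11)*10)*(-396*50))*(-1/173709) = ((4*(-19)*10)*(-19800))*(-1/173709) = -760*(-19800)*(-1/173709) = 15048000*(-1/173709) = -1672000/19301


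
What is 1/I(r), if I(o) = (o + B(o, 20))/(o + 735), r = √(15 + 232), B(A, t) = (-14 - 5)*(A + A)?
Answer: -1/37 - 735*√247/9139 ≈ -1.2910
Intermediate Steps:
B(A, t) = -38*A
r = √247 ≈ 15.716
I(o) = -37*o/(735 + o) (I(o) = (o - 38*o)/(o + 735) = (-37*o)/(735 + o) = -37*o/(735 + o))
1/I(r) = 1/(-37*√247/(735 + √247)) = -√247*(735 + √247)/9139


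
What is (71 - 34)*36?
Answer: 1332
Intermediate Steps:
(71 - 34)*36 = 37*36 = 1332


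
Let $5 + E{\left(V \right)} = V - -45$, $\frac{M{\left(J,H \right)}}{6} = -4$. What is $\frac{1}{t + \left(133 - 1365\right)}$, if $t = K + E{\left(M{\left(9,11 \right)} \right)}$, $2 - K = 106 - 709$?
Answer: $- \frac{1}{611} \approx -0.0016367$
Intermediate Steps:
$M{\left(J,H \right)} = -24$ ($M{\left(J,H \right)} = 6 \left(-4\right) = -24$)
$K = 605$ ($K = 2 - \left(106 - 709\right) = 2 - -603 = 2 + 603 = 605$)
$E{\left(V \right)} = 40 + V$ ($E{\left(V \right)} = -5 + \left(V - -45\right) = -5 + \left(V + 45\right) = -5 + \left(45 + V\right) = 40 + V$)
$t = 621$ ($t = 605 + \left(40 - 24\right) = 605 + 16 = 621$)
$\frac{1}{t + \left(133 - 1365\right)} = \frac{1}{621 + \left(133 - 1365\right)} = \frac{1}{621 - 1232} = \frac{1}{-611} = - \frac{1}{611}$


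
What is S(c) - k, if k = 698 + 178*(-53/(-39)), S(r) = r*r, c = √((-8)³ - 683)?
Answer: -83261/39 ≈ -2134.9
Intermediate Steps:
c = I*√1195 (c = √(-512 - 683) = √(-1195) = I*√1195 ≈ 34.569*I)
S(r) = r²
k = 36656/39 (k = 698 + 178*(-53*(-1/39)) = 698 + 178*(53/39) = 698 + 9434/39 = 36656/39 ≈ 939.90)
S(c) - k = (I*√1195)² - 1*36656/39 = -1195 - 36656/39 = -83261/39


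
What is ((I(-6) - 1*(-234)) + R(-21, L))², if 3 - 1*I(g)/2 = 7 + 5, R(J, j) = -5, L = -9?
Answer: 44521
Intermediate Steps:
I(g) = -18 (I(g) = 6 - 2*(7 + 5) = 6 - 2*12 = 6 - 24 = -18)
((I(-6) - 1*(-234)) + R(-21, L))² = ((-18 - 1*(-234)) - 5)² = ((-18 + 234) - 5)² = (216 - 5)² = 211² = 44521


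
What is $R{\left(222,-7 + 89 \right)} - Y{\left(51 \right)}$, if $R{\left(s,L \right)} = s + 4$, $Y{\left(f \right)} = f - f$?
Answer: $226$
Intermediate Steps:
$Y{\left(f \right)} = 0$
$R{\left(s,L \right)} = 4 + s$
$R{\left(222,-7 + 89 \right)} - Y{\left(51 \right)} = \left(4 + 222\right) - 0 = 226 + 0 = 226$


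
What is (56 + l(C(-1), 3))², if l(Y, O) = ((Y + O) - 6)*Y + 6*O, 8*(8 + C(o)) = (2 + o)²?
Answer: 104387089/4096 ≈ 25485.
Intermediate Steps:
C(o) = -8 + (2 + o)²/8
l(Y, O) = 6*O + Y*(-6 + O + Y) (l(Y, O) = ((O + Y) - 6)*Y + 6*O = (-6 + O + Y)*Y + 6*O = Y*(-6 + O + Y) + 6*O = 6*O + Y*(-6 + O + Y))
(56 + l(C(-1), 3))² = (56 + ((-8 + (2 - 1)²/8)² - 6*(-8 + (2 - 1)²/8) + 6*3 + 3*(-8 + (2 - 1)²/8)))² = (56 + ((-8 + (⅛)*1²)² - 6*(-8 + (⅛)*1²) + 18 + 3*(-8 + (⅛)*1²)))² = (56 + ((-8 + (⅛)*1)² - 6*(-8 + (⅛)*1) + 18 + 3*(-8 + (⅛)*1)))² = (56 + ((-8 + ⅛)² - 6*(-8 + ⅛) + 18 + 3*(-8 + ⅛)))² = (56 + ((-63/8)² - 6*(-63/8) + 18 + 3*(-63/8)))² = (56 + (3969/64 + 189/4 + 18 - 189/8))² = (56 + 6633/64)² = (10217/64)² = 104387089/4096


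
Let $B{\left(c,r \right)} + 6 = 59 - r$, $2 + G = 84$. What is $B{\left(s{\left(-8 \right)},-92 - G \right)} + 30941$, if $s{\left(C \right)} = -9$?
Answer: $31168$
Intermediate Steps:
$G = 82$ ($G = -2 + 84 = 82$)
$B{\left(c,r \right)} = 53 - r$ ($B{\left(c,r \right)} = -6 - \left(-59 + r\right) = 53 - r$)
$B{\left(s{\left(-8 \right)},-92 - G \right)} + 30941 = \left(53 - \left(-92 - 82\right)\right) + 30941 = \left(53 - -174\right) + 30941 = \left(53 + 174\right) + 30941 = 227 + 30941 = 31168$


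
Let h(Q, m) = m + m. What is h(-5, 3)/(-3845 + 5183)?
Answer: 1/223 ≈ 0.0044843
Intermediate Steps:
h(Q, m) = 2*m
h(-5, 3)/(-3845 + 5183) = (2*3)/(-3845 + 5183) = 6/1338 = (1/1338)*6 = 1/223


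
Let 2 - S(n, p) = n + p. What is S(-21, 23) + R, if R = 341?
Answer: 341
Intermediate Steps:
S(n, p) = 2 - n - p (S(n, p) = 2 - (n + p) = 2 + (-n - p) = 2 - n - p)
S(-21, 23) + R = (2 - 1*(-21) - 1*23) + 341 = (2 + 21 - 23) + 341 = 0 + 341 = 341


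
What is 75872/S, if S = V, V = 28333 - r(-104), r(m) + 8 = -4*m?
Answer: 75872/27925 ≈ 2.7170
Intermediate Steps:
r(m) = -8 - 4*m
V = 27925 (V = 28333 - (-8 - 4*(-104)) = 28333 - (-8 + 416) = 28333 - 1*408 = 28333 - 408 = 27925)
S = 27925
75872/S = 75872/27925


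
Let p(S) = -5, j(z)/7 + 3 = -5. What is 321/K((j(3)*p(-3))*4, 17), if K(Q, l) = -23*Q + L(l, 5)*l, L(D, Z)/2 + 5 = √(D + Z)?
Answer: -1387255/112056578 - 1819*√22/112056578 ≈ -0.012456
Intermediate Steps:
j(z) = -56 (j(z) = -21 + 7*(-5) = -21 - 35 = -56)
L(D, Z) = -10 + 2*√(D + Z)
K(Q, l) = -23*Q + l*(-10 + 2*√(5 + l)) (K(Q, l) = -23*Q + (-10 + 2*√(l + 5))*l = -23*Q + (-10 + 2*√(5 + l))*l = -23*Q + l*(-10 + 2*√(5 + l)))
321/K((j(3)*p(-3))*4, 17) = 321/(-23*(-56*(-5))*4 + 2*17*(-5 + √(5 + 17))) = 321/(-6440*4 + 2*17*(-5 + √22)) = 321/(-23*1120 + (-170 + 34*√22)) = 321/(-25760 + (-170 + 34*√22)) = 321/(-25930 + 34*√22)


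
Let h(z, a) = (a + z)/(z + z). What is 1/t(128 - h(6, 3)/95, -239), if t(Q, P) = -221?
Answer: -1/221 ≈ -0.0045249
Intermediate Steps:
h(z, a) = (a + z)/(2*z) (h(z, a) = (a + z)/((2*z)) = (a + z)*(1/(2*z)) = (a + z)/(2*z))
1/t(128 - h(6, 3)/95, -239) = 1/(-221) = -1/221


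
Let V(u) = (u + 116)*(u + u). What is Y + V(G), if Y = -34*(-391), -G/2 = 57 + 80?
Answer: 99878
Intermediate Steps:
G = -274 (G = -2*(57 + 80) = -2*137 = -274)
Y = 13294
V(u) = 2*u*(116 + u) (V(u) = (116 + u)*(2*u) = 2*u*(116 + u))
Y + V(G) = 13294 + 2*(-274)*(116 - 274) = 13294 + 2*(-274)*(-158) = 13294 + 86584 = 99878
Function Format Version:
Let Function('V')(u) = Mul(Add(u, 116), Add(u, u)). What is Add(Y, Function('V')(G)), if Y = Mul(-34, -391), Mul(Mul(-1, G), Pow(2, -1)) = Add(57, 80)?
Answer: 99878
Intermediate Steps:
G = -274 (G = Mul(-2, Add(57, 80)) = Mul(-2, 137) = -274)
Y = 13294
Function('V')(u) = Mul(2, u, Add(116, u)) (Function('V')(u) = Mul(Add(116, u), Mul(2, u)) = Mul(2, u, Add(116, u)))
Add(Y, Function('V')(G)) = Add(13294, Mul(2, -274, Add(116, -274))) = Add(13294, Mul(2, -274, -158)) = Add(13294, 86584) = 99878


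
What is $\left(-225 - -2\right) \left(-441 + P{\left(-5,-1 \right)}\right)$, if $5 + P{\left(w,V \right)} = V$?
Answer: $99681$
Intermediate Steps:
$P{\left(w,V \right)} = -5 + V$
$\left(-225 - -2\right) \left(-441 + P{\left(-5,-1 \right)}\right) = \left(-225 - -2\right) \left(-441 - 6\right) = \left(-225 + 2\right) \left(-441 - 6\right) = \left(-223\right) \left(-447\right) = 99681$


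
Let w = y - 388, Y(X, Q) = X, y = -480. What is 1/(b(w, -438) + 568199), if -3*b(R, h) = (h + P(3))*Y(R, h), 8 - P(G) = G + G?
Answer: 3/1326149 ≈ 2.2622e-6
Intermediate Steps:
w = -868 (w = -480 - 388 = -868)
P(G) = 8 - 2*G (P(G) = 8 - (G + G) = 8 - 2*G)
b(R, h) = -R*(2 + h)/3 (b(R, h) = -(h + (8 - 2*3))*R/3 = -(h + (8 - 6))*R/3 = -(h + 2)*R/3 = -(2 + h)*R/3 = -R*(2 + h)/3)
1/(b(w, -438) + 568199) = 1/(-1/3*(-868)*(2 - 438) + 568199) = 1/(-1/3*(-868)*(-436) + 568199) = 1/(-378448/3 + 568199) = 1/(1326149/3) = 3/1326149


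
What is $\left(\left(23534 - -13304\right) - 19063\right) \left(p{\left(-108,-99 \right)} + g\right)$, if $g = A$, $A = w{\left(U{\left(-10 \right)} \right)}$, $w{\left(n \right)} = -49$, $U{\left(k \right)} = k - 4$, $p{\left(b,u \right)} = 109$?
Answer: $1066500$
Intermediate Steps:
$U{\left(k \right)} = -4 + k$ ($U{\left(k \right)} = k - 4 = -4 + k$)
$A = -49$
$g = -49$
$\left(\left(23534 - -13304\right) - 19063\right) \left(p{\left(-108,-99 \right)} + g\right) = \left(\left(23534 - -13304\right) - 19063\right) \left(109 - 49\right) = \left(\left(23534 + 13304\right) - 19063\right) 60 = \left(36838 - 19063\right) 60 = 17775 \cdot 60 = 1066500$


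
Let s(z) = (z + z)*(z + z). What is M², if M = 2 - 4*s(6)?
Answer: 329476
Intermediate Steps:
s(z) = 4*z² (s(z) = (2*z)*(2*z) = 4*z²)
M = -574 (M = 2 - 16*6² = 2 - 16*36 = 2 - 4*144 = 2 - 576 = -574)
M² = (-574)² = 329476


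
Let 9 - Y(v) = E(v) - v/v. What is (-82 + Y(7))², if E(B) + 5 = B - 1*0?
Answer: 5476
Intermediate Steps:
E(B) = -5 + B (E(B) = -5 + (B - 1*0) = -5 + (B + 0) = -5 + B)
Y(v) = 15 - v (Y(v) = 9 - ((-5 + v) - v/v) = 9 - ((-5 + v) - 1*1) = 9 - ((-5 + v) - 1) = 9 - (-6 + v) = 9 + (6 - v) = 15 - v)
(-82 + Y(7))² = (-82 + (15 - 1*7))² = (-82 + (15 - 7))² = (-82 + 8)² = (-74)² = 5476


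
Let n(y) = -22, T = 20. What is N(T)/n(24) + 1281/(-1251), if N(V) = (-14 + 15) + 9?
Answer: -6782/4587 ≈ -1.4785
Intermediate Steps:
N(V) = 10 (N(V) = 1 + 9 = 10)
N(T)/n(24) + 1281/(-1251) = 10/(-22) + 1281/(-1251) = 10*(-1/22) + 1281*(-1/1251) = -5/11 - 427/417 = -6782/4587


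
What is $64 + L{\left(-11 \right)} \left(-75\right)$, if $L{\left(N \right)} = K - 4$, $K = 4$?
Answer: $64$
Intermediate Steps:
$L{\left(N \right)} = 0$ ($L{\left(N \right)} = 4 - 4 = 0$)
$64 + L{\left(-11 \right)} \left(-75\right) = 64 + 0 \left(-75\right) = 64 + 0 = 64$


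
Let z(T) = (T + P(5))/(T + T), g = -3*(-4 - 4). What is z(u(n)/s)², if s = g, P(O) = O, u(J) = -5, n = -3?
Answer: 529/4 ≈ 132.25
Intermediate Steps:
g = 24 (g = -3*(-8) = 24)
s = 24
z(T) = (5 + T)/(2*T) (z(T) = (T + 5)/(T + T) = (5 + T)/((2*T)) = (5 + T)*(1/(2*T)) = (5 + T)/(2*T))
z(u(n)/s)² = ((5 - 5/24)/(2*((-5/24))))² = ((5 - 5*1/24)/(2*((-5*1/24))))² = ((5 - 5/24)/(2*(-5/24)))² = ((½)*(-24/5)*(115/24))² = (-23/2)² = 529/4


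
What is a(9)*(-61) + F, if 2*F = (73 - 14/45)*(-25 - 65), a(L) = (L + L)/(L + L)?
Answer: -3332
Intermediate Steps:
a(L) = 1 (a(L) = (2*L)/((2*L)) = (2*L)*(1/(2*L)) = 1)
F = -3271 (F = ((73 - 14/45)*(-25 - 65))/2 = ((73 - 14*1/45)*(-90))/2 = ((73 - 14/45)*(-90))/2 = ((3271/45)*(-90))/2 = (½)*(-6542) = -3271)
a(9)*(-61) + F = 1*(-61) - 3271 = -61 - 3271 = -3332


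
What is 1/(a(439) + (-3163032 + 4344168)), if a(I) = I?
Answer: 1/1181575 ≈ 8.4633e-7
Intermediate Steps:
1/(a(439) + (-3163032 + 4344168)) = 1/(439 + (-3163032 + 4344168)) = 1/(439 + 1181136) = 1/1181575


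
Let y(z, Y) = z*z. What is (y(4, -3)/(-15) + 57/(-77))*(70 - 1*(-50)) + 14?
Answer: -15618/77 ≈ -202.83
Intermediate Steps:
y(z, Y) = z**2
(y(4, -3)/(-15) + 57/(-77))*(70 - 1*(-50)) + 14 = (4**2/(-15) + 57/(-77))*(70 - 1*(-50)) + 14 = (16*(-1/15) + 57*(-1/77))*(70 + 50) + 14 = (-16/15 - 57/77)*120 + 14 = -2087/1155*120 + 14 = -16696/77 + 14 = -15618/77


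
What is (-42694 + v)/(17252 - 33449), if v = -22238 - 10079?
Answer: 75011/16197 ≈ 4.6312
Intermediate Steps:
v = -32317
(-42694 + v)/(17252 - 33449) = (-42694 - 32317)/(17252 - 33449) = -75011/(-16197) = -75011*(-1/16197) = 75011/16197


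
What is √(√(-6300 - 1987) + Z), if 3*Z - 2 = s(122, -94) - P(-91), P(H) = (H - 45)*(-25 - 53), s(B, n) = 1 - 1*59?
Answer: √(-31992 + 9*I*√8287)/3 ≈ 0.76337 + 59.626*I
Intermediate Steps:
s(B, n) = -58 (s(B, n) = 1 - 59 = -58)
P(H) = 3510 - 78*H (P(H) = (-45 + H)*(-78) = 3510 - 78*H)
Z = -10664/3 (Z = ⅔ + (-58 - (3510 - 78*(-91)))/3 = ⅔ + (-58 - (3510 + 7098))/3 = ⅔ + (-58 - 1*10608)/3 = ⅔ + (-58 - 10608)/3 = ⅔ + (⅓)*(-10666) = ⅔ - 10666/3 = -10664/3 ≈ -3554.7)
√(√(-6300 - 1987) + Z) = √(√(-6300 - 1987) - 10664/3) = √(√(-8287) - 10664/3) = √(I*√8287 - 10664/3) = √(-10664/3 + I*√8287)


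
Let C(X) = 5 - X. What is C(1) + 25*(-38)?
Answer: -946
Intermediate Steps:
C(1) + 25*(-38) = (5 - 1*1) + 25*(-38) = (5 - 1) - 950 = 4 - 950 = -946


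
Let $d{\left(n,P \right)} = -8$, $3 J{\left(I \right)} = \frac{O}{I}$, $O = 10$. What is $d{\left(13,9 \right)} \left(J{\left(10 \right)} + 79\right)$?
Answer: $- \frac{1904}{3} \approx -634.67$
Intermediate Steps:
$J{\left(I \right)} = \frac{10}{3 I}$ ($J{\left(I \right)} = \frac{10 \frac{1}{I}}{3} = \frac{10}{3 I}$)
$d{\left(13,9 \right)} \left(J{\left(10 \right)} + 79\right) = - 8 \left(\frac{10}{3 \cdot 10} + 79\right) = - 8 \left(\frac{10}{3} \cdot \frac{1}{10} + 79\right) = - 8 \left(\frac{1}{3} + 79\right) = \left(-8\right) \frac{238}{3} = - \frac{1904}{3}$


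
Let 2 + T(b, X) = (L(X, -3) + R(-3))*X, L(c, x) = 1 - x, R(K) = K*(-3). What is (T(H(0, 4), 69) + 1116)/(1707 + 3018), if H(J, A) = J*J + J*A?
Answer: 2011/4725 ≈ 0.42561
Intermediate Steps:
R(K) = -3*K
H(J, A) = J² + A*J
T(b, X) = -2 + 13*X (T(b, X) = -2 + ((1 - 1*(-3)) - 3*(-3))*X = -2 + ((1 + 3) + 9)*X = -2 + (4 + 9)*X = -2 + 13*X)
(T(H(0, 4), 69) + 1116)/(1707 + 3018) = ((-2 + 13*69) + 1116)/(1707 + 3018) = ((-2 + 897) + 1116)/4725 = (895 + 1116)*(1/4725) = 2011*(1/4725) = 2011/4725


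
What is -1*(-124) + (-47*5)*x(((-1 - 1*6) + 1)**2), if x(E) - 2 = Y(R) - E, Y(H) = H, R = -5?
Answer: 9289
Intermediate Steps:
x(E) = -3 - E (x(E) = 2 + (-5 - E) = -3 - E)
-1*(-124) + (-47*5)*x(((-1 - 1*6) + 1)**2) = -1*(-124) + (-47*5)*(-3 - ((-1 - 1*6) + 1)**2) = 124 - 235*(-3 - ((-1 - 6) + 1)**2) = 124 - 235*(-3 - (-7 + 1)**2) = 124 - 235*(-3 - 1*(-6)**2) = 124 - 235*(-3 - 1*36) = 124 - 235*(-3 - 36) = 124 - 235*(-39) = 124 + 9165 = 9289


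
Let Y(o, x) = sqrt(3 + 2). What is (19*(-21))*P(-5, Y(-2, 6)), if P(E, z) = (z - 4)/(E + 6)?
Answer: 1596 - 399*sqrt(5) ≈ 703.81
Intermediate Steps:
Y(o, x) = sqrt(5)
P(E, z) = (-4 + z)/(6 + E)
(19*(-21))*P(-5, Y(-2, 6)) = (19*(-21))*((-4 + sqrt(5))/(6 - 5)) = -399*(-4 + sqrt(5))/1 = -399*(-4 + sqrt(5)) = 1596 - 399*sqrt(5)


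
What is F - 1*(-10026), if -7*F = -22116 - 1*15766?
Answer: 108064/7 ≈ 15438.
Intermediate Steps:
F = 37882/7 (F = -(-22116 - 1*15766)/7 = -(-22116 - 15766)/7 = -⅐*(-37882) = 37882/7 ≈ 5411.7)
F - 1*(-10026) = 37882/7 - 1*(-10026) = 37882/7 + 10026 = 108064/7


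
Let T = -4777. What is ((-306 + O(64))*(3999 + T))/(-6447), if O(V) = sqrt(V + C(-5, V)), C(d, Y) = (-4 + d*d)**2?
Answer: -79356/2149 + 778*sqrt(505)/6447 ≈ -34.215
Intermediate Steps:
C(d, Y) = (-4 + d**2)**2
O(V) = sqrt(441 + V) (O(V) = sqrt(V + (-4 + (-5)**2)**2) = sqrt(V + (-4 + 25)**2) = sqrt(V + 21**2) = sqrt(V + 441) = sqrt(441 + V))
((-306 + O(64))*(3999 + T))/(-6447) = ((-306 + sqrt(441 + 64))*(3999 - 4777))/(-6447) = ((-306 + sqrt(505))*(-778))*(-1/6447) = (238068 - 778*sqrt(505))*(-1/6447) = -79356/2149 + 778*sqrt(505)/6447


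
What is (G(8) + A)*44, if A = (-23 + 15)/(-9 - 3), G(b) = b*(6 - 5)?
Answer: 1144/3 ≈ 381.33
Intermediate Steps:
G(b) = b (G(b) = b*1 = b)
A = 2/3 (A = -8/(-12) = -8*(-1/12) = 2/3 ≈ 0.66667)
(G(8) + A)*44 = (8 + 2/3)*44 = (26/3)*44 = 1144/3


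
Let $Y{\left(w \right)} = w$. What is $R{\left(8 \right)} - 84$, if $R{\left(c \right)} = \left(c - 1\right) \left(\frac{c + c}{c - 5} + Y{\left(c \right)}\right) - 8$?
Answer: $\frac{4}{3} \approx 1.3333$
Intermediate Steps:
$R{\left(c \right)} = -8 + \left(-1 + c\right) \left(c + \frac{2 c}{-5 + c}\right)$ ($R{\left(c \right)} = \left(c - 1\right) \left(\frac{c + c}{c - 5} + c\right) - 8 = \left(-1 + c\right) \left(\frac{2 c}{-5 + c} + c\right) - 8 = \left(-1 + c\right) \left(c + \frac{2 c}{-5 + c}\right) - 8 = -8 + \left(-1 + c\right) \left(c + \frac{2 c}{-5 + c}\right)$)
$R{\left(8 \right)} - 84 = \frac{40 + 8^{3} - 40 - 4 \cdot 8^{2}}{-5 + 8} - 84 = \frac{40 + 512 - 40 - 256}{3} - 84 = \frac{1}{3} \cdot 256 - 84 = \frac{256}{3} - 84 = \frac{4}{3}$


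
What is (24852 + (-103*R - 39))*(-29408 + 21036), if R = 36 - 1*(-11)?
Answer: -167205584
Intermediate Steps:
R = 47 (R = 36 + 11 = 47)
(24852 + (-103*R - 39))*(-29408 + 21036) = (24852 + (-103*47 - 39))*(-29408 + 21036) = (24852 + (-4841 - 39))*(-8372) = (24852 - 4880)*(-8372) = 19972*(-8372) = -167205584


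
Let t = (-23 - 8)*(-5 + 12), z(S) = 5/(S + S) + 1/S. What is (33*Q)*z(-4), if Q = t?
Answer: 50127/8 ≈ 6265.9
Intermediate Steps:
z(S) = 7/(2*S) (z(S) = 5/((2*S)) + 1/S = 5*(1/(2*S)) + 1/S = 5/(2*S) + 1/S = 7/(2*S))
t = -217 (t = -31*7 = -217)
Q = -217
(33*Q)*z(-4) = (33*(-217))*((7/2)/(-4)) = -50127*(-1)/(2*4) = -7161*(-7/8) = 50127/8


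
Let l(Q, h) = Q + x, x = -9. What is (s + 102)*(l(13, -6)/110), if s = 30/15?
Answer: 208/55 ≈ 3.7818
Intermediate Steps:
l(Q, h) = -9 + Q (l(Q, h) = Q - 9 = -9 + Q)
s = 2 (s = 30*(1/15) = 2)
(s + 102)*(l(13, -6)/110) = (2 + 102)*((-9 + 13)/110) = 104*(4*(1/110)) = 104*(2/55) = 208/55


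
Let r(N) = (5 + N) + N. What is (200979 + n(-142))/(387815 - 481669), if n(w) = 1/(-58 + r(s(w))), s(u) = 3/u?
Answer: -756886843/353454164 ≈ -2.1414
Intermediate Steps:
r(N) = 5 + 2*N
n(w) = 1/(-53 + 6/w) (n(w) = 1/(-58 + (5 + 2*(3/w))) = 1/(-58 + (5 + 6/w)) = 1/(-53 + 6/w))
(200979 + n(-142))/(387815 - 481669) = (200979 - 142/(6 - 53*(-142)))/(387815 - 481669) = (200979 - 142/(6 + 7526))/(-93854) = (200979 - 142/7532)*(-1/93854) = (200979 - 142*1/7532)*(-1/93854) = (200979 - 71/3766)*(-1/93854) = (756886843/3766)*(-1/93854) = -756886843/353454164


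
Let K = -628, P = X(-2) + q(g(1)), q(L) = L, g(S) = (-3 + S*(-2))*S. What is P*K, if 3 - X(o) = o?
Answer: 0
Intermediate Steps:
g(S) = S*(-3 - 2*S) (g(S) = (-3 - 2*S)*S = S*(-3 - 2*S))
X(o) = 3 - o
P = 0 (P = (3 - 1*(-2)) - 1*1*(3 + 2*1) = (3 + 2) - 1*1*(3 + 2) = 5 - 1*1*5 = 5 - 5 = 0)
P*K = 0*(-628) = 0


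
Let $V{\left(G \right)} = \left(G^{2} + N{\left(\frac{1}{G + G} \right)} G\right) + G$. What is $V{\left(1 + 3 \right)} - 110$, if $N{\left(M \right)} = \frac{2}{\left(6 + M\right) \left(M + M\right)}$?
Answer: $- \frac{4154}{49} \approx -84.776$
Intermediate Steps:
$N{\left(M \right)} = \frac{1}{M \left(6 + M\right)}$ ($N{\left(M \right)} = \frac{2}{\left(6 + M\right) 2 M} = \frac{2}{2 M \left(6 + M\right)} = 2 \frac{1}{2 M \left(6 + M\right)} = \frac{1}{M \left(6 + M\right)}$)
$V{\left(G \right)} = G + G^{2} + \frac{2 G^{2}}{6 + \frac{1}{2 G}}$ ($V{\left(G \right)} = \left(G^{2} + \frac{1}{\frac{1}{G + G} \left(6 + \frac{1}{G + G}\right)} G\right) + G = \left(G^{2} + \frac{1}{\frac{1}{2 G} \left(6 + \frac{1}{2 G}\right)} G\right) + G = \left(G^{2} + \frac{2 G}{6 + \frac{1}{2 G}} G\right) + G = \left(G^{2} + \frac{2 G^{2}}{6 + \frac{1}{2 G}}\right) + G = G + G^{2} + \frac{2 G^{2}}{6 + \frac{1}{2 G}}$)
$V{\left(1 + 3 \right)} - 110 = \frac{\left(1 + 3\right) \left(1 + 13 \left(1 + 3\right) + 16 \left(1 + 3\right)^{2}\right)}{1 + 12 \left(1 + 3\right)} - 110 = \frac{4 \left(1 + 13 \cdot 4 + 16 \cdot 4^{2}\right)}{1 + 12 \cdot 4} - 110 = \frac{4 \left(1 + 52 + 16 \cdot 16\right)}{1 + 48} - 110 = \frac{4 \left(1 + 52 + 256\right)}{49} - 110 = 4 \cdot \frac{1}{49} \cdot 309 - 110 = \frac{1236}{49} - 110 = - \frac{4154}{49}$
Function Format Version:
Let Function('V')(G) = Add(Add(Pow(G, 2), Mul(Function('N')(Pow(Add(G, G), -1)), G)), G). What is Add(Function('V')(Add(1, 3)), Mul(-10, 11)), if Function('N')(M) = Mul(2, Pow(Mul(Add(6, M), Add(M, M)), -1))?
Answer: Rational(-4154, 49) ≈ -84.776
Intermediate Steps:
Function('N')(M) = Mul(Pow(M, -1), Pow(Add(6, M), -1)) (Function('N')(M) = Mul(2, Pow(Mul(Add(6, M), Mul(2, M)), -1)) = Mul(2, Pow(Mul(2, M, Add(6, M)), -1)) = Mul(2, Mul(Rational(1, 2), Pow(M, -1), Pow(Add(6, M), -1))) = Mul(Pow(M, -1), Pow(Add(6, M), -1)))
Function('V')(G) = Add(G, Pow(G, 2), Mul(2, Pow(G, 2), Pow(Add(6, Mul(Rational(1, 2), Pow(G, -1))), -1))) (Function('V')(G) = Add(Add(Pow(G, 2), Mul(Mul(Pow(Pow(Add(G, G), -1), -1), Pow(Add(6, Pow(Add(G, G), -1)), -1)), G)), G) = Add(Add(Pow(G, 2), Mul(Mul(Pow(Pow(Mul(2, G), -1), -1), Pow(Add(6, Pow(Mul(2, G), -1)), -1)), G)), G) = Add(Add(Pow(G, 2), Mul(Mul(Pow(Mul(Rational(1, 2), Pow(G, -1)), -1), Pow(Add(6, Mul(Rational(1, 2), Pow(G, -1))), -1)), G)), G) = Add(Add(Pow(G, 2), Mul(Mul(Mul(2, G), Pow(Add(6, Mul(Rational(1, 2), Pow(G, -1))), -1)), G)), G) = Add(Add(Pow(G, 2), Mul(Mul(2, G, Pow(Add(6, Mul(Rational(1, 2), Pow(G, -1))), -1)), G)), G) = Add(Add(Pow(G, 2), Mul(2, Pow(G, 2), Pow(Add(6, Mul(Rational(1, 2), Pow(G, -1))), -1))), G) = Add(G, Pow(G, 2), Mul(2, Pow(G, 2), Pow(Add(6, Mul(Rational(1, 2), Pow(G, -1))), -1))))
Add(Function('V')(Add(1, 3)), Mul(-10, 11)) = Add(Mul(Add(1, 3), Pow(Add(1, Mul(12, Add(1, 3))), -1), Add(1, Mul(13, Add(1, 3)), Mul(16, Pow(Add(1, 3), 2)))), Mul(-10, 11)) = Add(Mul(4, Pow(Add(1, Mul(12, 4)), -1), Add(1, Mul(13, 4), Mul(16, Pow(4, 2)))), -110) = Add(Mul(4, Pow(Add(1, 48), -1), Add(1, 52, Mul(16, 16))), -110) = Add(Mul(4, Pow(49, -1), Add(1, 52, 256)), -110) = Add(Mul(4, Rational(1, 49), 309), -110) = Add(Rational(1236, 49), -110) = Rational(-4154, 49)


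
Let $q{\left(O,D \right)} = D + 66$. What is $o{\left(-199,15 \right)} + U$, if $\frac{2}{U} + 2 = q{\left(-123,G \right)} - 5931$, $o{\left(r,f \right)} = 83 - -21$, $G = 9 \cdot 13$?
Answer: $\frac{298999}{2875} \approx 104.0$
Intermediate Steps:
$G = 117$
$q{\left(O,D \right)} = 66 + D$
$o{\left(r,f \right)} = 104$ ($o{\left(r,f \right)} = 83 + 21 = 104$)
$U = - \frac{1}{2875}$ ($U = \frac{2}{-2 + \left(\left(66 + 117\right) - 5931\right)} = \frac{2}{-2 + \left(183 - 5931\right)} = \frac{2}{-2 - 5748} = \frac{2}{-5750} = 2 \left(- \frac{1}{5750}\right) = - \frac{1}{2875} \approx -0.00034783$)
$o{\left(-199,15 \right)} + U = 104 - \frac{1}{2875} = \frac{298999}{2875}$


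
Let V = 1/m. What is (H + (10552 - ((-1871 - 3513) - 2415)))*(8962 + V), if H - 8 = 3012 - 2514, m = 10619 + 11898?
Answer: 3805292723235/22517 ≈ 1.6900e+8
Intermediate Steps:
m = 22517
V = 1/22517 ≈ 4.4411e-5
H = 506 (H = 8 + (3012 - 2514) = 8 + 498 = 506)
(H + (10552 - ((-1871 - 3513) - 2415)))*(8962 + V) = (506 + (10552 - ((-1871 - 3513) - 2415)))*(8962 + 1/22517) = (506 + (10552 - (-5384 - 2415)))*(201797355/22517) = (506 + (10552 - 1*(-7799)))*(201797355/22517) = (506 + (10552 + 7799))*(201797355/22517) = (506 + 18351)*(201797355/22517) = 18857*(201797355/22517) = 3805292723235/22517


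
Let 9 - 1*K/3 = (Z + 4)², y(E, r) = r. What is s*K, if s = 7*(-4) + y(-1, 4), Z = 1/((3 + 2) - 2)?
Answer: 704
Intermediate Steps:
Z = ⅓ (Z = 1/(5 - 2) = 1/3 = ⅓ ≈ 0.33333)
K = -88/3 (K = 27 - 3*(⅓ + 4)² = 27 - 3*(13/3)² = 27 - 3*169/9 = 27 - 169/3 = -88/3 ≈ -29.333)
s = -24 (s = 7*(-4) + 4 = -28 + 4 = -24)
s*K = -24*(-88/3) = 704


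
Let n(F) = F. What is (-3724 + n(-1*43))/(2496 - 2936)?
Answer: 3767/440 ≈ 8.5614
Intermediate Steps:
(-3724 + n(-1*43))/(2496 - 2936) = (-3724 - 1*43)/(2496 - 2936) = (-3724 - 43)/(-440) = -3767*(-1/440) = 3767/440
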